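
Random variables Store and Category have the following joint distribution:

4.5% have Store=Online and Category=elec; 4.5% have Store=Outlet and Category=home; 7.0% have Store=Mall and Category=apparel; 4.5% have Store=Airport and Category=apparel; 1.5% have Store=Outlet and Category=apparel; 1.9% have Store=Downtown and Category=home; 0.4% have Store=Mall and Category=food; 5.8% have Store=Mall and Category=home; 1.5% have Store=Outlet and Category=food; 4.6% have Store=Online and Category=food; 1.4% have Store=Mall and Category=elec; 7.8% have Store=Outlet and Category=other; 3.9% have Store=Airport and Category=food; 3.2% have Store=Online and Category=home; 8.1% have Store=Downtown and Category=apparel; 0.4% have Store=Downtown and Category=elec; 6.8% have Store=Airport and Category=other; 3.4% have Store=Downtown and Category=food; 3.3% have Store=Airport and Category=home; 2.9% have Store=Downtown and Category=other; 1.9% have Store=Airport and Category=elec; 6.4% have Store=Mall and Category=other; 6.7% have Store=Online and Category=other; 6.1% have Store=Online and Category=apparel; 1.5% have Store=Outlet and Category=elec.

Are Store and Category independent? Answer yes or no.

no

P(Store=Downtown) = 0.167 and P(Category=apparel) = 0.272, so their product is 0.04542, but P(Store=Downtown, Category=apparel) = 0.081. Since these differ, Store and Category are not independent.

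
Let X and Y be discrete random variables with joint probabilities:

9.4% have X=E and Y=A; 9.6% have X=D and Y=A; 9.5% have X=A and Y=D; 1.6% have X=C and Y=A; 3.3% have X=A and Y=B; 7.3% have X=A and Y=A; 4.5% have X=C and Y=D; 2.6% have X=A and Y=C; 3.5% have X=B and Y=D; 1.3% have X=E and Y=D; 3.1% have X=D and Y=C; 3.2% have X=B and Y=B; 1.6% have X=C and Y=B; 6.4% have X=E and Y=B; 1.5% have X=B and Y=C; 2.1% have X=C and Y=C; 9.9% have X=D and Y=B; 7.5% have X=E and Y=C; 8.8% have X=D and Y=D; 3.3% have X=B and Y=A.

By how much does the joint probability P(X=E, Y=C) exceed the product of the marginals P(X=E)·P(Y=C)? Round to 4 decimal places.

0.0337

P(X=E) = 0.094 + 0.064 + 0.075 + 0.013 = 0.246.
P(Y=C) = 0.026 + 0.015 + 0.021 + 0.031 + 0.075 = 0.168.
P(X=E, Y=C) − P(X=E)P(Y=C) = 0.075 − 0.246×0.168 = 0.0337.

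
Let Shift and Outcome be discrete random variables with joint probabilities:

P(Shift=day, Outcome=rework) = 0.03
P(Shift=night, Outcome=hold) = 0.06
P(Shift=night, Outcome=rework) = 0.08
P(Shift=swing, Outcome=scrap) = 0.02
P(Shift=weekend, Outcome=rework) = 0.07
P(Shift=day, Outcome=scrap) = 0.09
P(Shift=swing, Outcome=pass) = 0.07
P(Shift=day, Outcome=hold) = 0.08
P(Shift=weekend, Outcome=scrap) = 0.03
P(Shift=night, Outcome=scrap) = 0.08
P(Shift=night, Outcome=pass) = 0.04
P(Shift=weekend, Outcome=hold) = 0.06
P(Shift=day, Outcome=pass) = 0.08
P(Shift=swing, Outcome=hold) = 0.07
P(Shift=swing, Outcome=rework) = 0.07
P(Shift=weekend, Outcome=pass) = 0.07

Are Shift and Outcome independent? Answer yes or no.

no

P(Shift=day) = 0.28 and P(Outcome=rework) = 0.25, so their product is 0.0700, but P(Shift=day, Outcome=rework) = 0.03. Since these differ, Shift and Outcome are not independent.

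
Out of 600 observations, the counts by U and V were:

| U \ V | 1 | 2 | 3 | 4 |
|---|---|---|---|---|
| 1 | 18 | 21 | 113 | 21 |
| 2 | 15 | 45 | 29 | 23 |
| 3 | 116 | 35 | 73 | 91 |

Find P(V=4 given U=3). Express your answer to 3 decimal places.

Total with U=3: 116 + 35 + 73 + 91 = 315.
P(V=4 | U=3) = 91/315 = 0.289.

0.289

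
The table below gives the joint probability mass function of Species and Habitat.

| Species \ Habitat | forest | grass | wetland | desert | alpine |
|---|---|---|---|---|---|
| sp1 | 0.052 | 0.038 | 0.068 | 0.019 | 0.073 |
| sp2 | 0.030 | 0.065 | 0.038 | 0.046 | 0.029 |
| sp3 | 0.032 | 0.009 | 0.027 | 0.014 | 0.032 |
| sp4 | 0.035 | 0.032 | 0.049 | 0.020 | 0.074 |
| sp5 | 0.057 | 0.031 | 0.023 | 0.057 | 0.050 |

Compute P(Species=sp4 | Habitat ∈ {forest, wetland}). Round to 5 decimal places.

0.20438

P(Habitat=forest) = 0.052 + 0.030 + 0.032 + 0.035 + 0.057 = 0.206.
P(Habitat=wetland) = 0.068 + 0.038 + 0.027 + 0.049 + 0.023 = 0.205.
P(Habitat ∈ {forest, wetland}) = 0.206 + 0.205 = 0.411; P(Species=sp4, Habitat ∈ {forest, wetland}) = 0.035 + 0.049 = 0.084.
P(Species=sp4 | Habitat ∈ {forest, wetland}) = 0.084/0.411 = 0.20438.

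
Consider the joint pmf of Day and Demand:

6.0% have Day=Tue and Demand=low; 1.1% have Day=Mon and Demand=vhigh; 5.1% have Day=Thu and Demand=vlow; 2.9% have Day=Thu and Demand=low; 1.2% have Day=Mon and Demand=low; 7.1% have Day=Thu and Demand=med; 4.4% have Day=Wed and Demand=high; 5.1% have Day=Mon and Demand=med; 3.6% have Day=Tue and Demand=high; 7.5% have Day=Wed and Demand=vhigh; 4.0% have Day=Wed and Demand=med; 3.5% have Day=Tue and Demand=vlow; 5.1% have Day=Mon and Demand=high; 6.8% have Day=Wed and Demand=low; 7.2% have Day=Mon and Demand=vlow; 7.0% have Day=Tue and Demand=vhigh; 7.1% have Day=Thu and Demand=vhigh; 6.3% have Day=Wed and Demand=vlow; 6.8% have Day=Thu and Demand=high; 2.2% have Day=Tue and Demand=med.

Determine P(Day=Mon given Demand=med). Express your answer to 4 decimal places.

P(Demand=med) = 0.051 + 0.022 + 0.040 + 0.071 = 0.184.
P(Day=Mon | Demand=med) = 0.051/0.184 = 0.2772.

0.2772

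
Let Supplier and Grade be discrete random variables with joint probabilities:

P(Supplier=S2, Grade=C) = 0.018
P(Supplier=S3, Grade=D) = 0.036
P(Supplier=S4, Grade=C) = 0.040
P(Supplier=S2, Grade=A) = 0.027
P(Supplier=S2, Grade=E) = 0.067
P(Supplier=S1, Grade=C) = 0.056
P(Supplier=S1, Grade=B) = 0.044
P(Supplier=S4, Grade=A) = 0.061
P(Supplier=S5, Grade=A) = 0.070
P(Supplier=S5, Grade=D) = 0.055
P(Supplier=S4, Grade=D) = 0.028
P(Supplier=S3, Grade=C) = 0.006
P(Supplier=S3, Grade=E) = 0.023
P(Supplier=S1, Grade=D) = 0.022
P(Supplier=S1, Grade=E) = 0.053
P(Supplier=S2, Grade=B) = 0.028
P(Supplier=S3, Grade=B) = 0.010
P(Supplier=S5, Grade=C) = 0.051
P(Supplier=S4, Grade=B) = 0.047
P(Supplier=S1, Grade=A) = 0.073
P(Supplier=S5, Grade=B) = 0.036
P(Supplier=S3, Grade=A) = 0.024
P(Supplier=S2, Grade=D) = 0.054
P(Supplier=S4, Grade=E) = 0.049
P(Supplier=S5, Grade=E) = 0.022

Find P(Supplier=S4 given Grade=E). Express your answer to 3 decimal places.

P(Grade=E) = 0.053 + 0.067 + 0.023 + 0.049 + 0.022 = 0.214.
P(Supplier=S4 | Grade=E) = 0.049/0.214 = 0.229.

0.229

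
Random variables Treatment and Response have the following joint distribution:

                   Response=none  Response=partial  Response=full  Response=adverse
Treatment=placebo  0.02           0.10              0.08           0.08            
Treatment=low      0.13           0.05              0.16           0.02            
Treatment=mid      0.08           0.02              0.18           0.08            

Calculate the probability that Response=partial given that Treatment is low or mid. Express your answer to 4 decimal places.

P(Treatment=low) = 0.13 + 0.05 + 0.16 + 0.02 = 0.36.
P(Treatment=mid) = 0.08 + 0.02 + 0.18 + 0.08 = 0.36.
P(Treatment ∈ {low, mid}) = 0.36 + 0.36 = 0.72; P(Response=partial, Treatment ∈ {low, mid}) = 0.05 + 0.02 = 0.07.
P(Response=partial | Treatment ∈ {low, mid}) = 0.07/0.72 = 0.0972.

0.0972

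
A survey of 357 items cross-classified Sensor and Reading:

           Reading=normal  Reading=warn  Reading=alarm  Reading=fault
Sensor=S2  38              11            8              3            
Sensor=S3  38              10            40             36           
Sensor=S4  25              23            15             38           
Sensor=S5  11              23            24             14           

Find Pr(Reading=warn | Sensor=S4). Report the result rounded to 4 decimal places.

0.2277

Total with Sensor=S4: 25 + 23 + 15 + 38 = 101.
P(Reading=warn | Sensor=S4) = 23/101 = 0.2277.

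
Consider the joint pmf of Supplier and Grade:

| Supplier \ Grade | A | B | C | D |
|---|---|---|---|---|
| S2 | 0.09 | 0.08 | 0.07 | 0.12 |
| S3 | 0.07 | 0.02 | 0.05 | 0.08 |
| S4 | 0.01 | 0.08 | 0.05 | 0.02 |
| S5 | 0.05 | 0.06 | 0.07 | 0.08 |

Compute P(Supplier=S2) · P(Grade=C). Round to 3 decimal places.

0.086

P(Supplier=S2) = 0.09 + 0.08 + 0.07 + 0.12 = 0.36.
P(Grade=C) = 0.07 + 0.05 + 0.05 + 0.07 = 0.24.
Product: 0.36 × 0.24 = 0.086.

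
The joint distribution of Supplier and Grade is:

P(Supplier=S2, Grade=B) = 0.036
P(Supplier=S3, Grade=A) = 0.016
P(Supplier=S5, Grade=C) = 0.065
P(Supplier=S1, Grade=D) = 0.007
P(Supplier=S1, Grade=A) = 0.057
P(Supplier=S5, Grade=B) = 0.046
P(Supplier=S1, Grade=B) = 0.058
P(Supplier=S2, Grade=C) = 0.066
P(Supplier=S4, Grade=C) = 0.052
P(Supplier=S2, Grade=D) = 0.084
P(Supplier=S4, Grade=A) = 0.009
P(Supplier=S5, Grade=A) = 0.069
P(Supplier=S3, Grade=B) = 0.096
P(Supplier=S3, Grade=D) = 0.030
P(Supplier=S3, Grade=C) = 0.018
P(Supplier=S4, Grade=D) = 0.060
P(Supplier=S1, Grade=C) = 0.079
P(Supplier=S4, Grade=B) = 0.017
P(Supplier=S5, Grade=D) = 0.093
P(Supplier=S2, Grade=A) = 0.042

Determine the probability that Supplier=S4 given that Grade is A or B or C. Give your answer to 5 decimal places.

P(Grade=A) = 0.057 + 0.042 + 0.016 + 0.009 + 0.069 = 0.193.
P(Grade=B) = 0.058 + 0.036 + 0.096 + 0.017 + 0.046 = 0.253.
P(Grade=C) = 0.079 + 0.066 + 0.018 + 0.052 + 0.065 = 0.280.
P(Grade ∈ {A, B, C}) = 0.193 + 0.253 + 0.280 = 0.726; P(Supplier=S4, Grade ∈ {A, B, C}) = 0.009 + 0.017 + 0.052 = 0.078.
P(Supplier=S4 | Grade ∈ {A, B, C}) = 0.078/0.726 = 0.10744.

0.10744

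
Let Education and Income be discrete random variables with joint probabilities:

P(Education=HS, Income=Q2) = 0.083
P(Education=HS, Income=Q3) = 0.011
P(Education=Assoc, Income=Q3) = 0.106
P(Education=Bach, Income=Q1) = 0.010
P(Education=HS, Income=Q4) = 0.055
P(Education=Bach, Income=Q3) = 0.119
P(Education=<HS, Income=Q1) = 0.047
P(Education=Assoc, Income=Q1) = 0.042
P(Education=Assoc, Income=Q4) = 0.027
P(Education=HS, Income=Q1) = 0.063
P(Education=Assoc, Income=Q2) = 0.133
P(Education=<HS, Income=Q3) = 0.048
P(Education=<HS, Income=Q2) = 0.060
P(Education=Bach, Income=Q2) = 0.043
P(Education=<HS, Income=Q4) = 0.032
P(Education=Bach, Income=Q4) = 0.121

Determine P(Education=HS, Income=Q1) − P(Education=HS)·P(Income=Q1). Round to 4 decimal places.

P(Education=HS) = 0.063 + 0.083 + 0.011 + 0.055 = 0.212.
P(Income=Q1) = 0.047 + 0.063 + 0.042 + 0.010 = 0.162.
P(Education=HS, Income=Q1) − P(Education=HS)P(Income=Q1) = 0.063 − 0.212×0.162 = 0.0287.

0.0287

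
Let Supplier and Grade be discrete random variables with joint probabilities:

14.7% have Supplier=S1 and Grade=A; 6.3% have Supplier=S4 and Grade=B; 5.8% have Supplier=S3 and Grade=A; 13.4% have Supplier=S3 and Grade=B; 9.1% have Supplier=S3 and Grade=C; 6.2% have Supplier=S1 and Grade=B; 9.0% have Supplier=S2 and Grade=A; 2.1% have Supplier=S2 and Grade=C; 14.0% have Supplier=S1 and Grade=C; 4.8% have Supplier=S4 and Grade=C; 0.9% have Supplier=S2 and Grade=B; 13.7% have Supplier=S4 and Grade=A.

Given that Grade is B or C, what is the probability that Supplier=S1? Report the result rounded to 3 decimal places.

P(Grade=B) = 0.062 + 0.009 + 0.134 + 0.063 = 0.268.
P(Grade=C) = 0.140 + 0.021 + 0.091 + 0.048 = 0.300.
P(Grade ∈ {B, C}) = 0.268 + 0.300 = 0.568; P(Supplier=S1, Grade ∈ {B, C}) = 0.062 + 0.140 = 0.202.
P(Supplier=S1 | Grade ∈ {B, C}) = 0.202/0.568 = 0.356.

0.356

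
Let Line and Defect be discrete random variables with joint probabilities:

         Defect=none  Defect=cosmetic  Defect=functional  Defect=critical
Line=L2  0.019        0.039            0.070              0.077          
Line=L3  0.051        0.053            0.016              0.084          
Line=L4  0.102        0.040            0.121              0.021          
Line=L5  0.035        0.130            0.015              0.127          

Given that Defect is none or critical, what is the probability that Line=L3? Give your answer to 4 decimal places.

0.2616

P(Defect=none) = 0.019 + 0.051 + 0.102 + 0.035 = 0.207.
P(Defect=critical) = 0.077 + 0.084 + 0.021 + 0.127 = 0.309.
P(Defect ∈ {none, critical}) = 0.207 + 0.309 = 0.516; P(Line=L3, Defect ∈ {none, critical}) = 0.051 + 0.084 = 0.135.
P(Line=L3 | Defect ∈ {none, critical}) = 0.135/0.516 = 0.2616.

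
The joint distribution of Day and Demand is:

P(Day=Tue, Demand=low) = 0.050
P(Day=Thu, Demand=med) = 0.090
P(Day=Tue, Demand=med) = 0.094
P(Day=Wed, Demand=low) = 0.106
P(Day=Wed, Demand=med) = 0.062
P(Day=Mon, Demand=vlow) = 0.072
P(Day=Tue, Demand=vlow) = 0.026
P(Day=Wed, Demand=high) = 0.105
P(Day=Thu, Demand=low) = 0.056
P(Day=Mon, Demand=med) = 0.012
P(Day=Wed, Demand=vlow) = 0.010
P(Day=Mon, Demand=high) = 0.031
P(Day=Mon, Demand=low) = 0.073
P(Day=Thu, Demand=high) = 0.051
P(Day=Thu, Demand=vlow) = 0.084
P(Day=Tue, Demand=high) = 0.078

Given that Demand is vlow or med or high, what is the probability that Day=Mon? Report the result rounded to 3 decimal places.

0.161

P(Demand=vlow) = 0.072 + 0.026 + 0.010 + 0.084 = 0.192.
P(Demand=med) = 0.012 + 0.094 + 0.062 + 0.090 = 0.258.
P(Demand=high) = 0.031 + 0.078 + 0.105 + 0.051 = 0.265.
P(Demand ∈ {vlow, med, high}) = 0.192 + 0.258 + 0.265 = 0.715; P(Day=Mon, Demand ∈ {vlow, med, high}) = 0.072 + 0.012 + 0.031 = 0.115.
P(Day=Mon | Demand ∈ {vlow, med, high}) = 0.115/0.715 = 0.161.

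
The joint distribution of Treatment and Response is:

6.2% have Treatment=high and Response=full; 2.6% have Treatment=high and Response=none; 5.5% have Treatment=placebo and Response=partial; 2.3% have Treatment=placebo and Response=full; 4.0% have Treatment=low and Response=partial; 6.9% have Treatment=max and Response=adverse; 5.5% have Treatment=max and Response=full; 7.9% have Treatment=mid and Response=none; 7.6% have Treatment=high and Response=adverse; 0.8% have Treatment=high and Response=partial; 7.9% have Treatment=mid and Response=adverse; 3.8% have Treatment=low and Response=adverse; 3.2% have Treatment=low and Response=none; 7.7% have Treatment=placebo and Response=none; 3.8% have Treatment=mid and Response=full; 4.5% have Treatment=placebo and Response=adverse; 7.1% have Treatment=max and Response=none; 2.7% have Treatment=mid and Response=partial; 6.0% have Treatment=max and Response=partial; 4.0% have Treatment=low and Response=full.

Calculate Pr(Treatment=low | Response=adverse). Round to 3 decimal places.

0.124

P(Response=adverse) = 0.045 + 0.038 + 0.079 + 0.076 + 0.069 = 0.307.
P(Treatment=low | Response=adverse) = 0.038/0.307 = 0.124.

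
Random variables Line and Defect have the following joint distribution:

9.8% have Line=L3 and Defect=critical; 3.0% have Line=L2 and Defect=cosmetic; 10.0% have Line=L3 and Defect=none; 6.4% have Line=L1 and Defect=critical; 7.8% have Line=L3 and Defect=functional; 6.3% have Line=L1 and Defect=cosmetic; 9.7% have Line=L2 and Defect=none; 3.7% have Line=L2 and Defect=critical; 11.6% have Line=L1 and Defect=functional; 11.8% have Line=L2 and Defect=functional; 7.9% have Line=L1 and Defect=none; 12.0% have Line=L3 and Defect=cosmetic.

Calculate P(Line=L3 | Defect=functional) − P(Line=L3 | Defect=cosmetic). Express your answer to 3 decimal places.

-0.313

P(Defect=functional) = 0.116 + 0.118 + 0.078 = 0.312; P(Line=L3 | Defect=functional) = 0.078/0.312 = 0.2500.
P(Defect=cosmetic) = 0.063 + 0.030 + 0.120 = 0.213; P(Line=L3 | Defect=cosmetic) = 0.120/0.213 = 0.5634.
Difference = -0.313.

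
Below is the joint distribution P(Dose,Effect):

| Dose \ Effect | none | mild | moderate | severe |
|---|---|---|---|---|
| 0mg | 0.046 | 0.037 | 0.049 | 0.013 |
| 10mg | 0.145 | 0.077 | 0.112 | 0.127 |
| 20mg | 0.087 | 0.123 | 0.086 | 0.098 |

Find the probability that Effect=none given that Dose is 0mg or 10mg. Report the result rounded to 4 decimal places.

P(Dose=0mg) = 0.046 + 0.037 + 0.049 + 0.013 = 0.145.
P(Dose=10mg) = 0.145 + 0.077 + 0.112 + 0.127 = 0.461.
P(Dose ∈ {0mg, 10mg}) = 0.145 + 0.461 = 0.606; P(Effect=none, Dose ∈ {0mg, 10mg}) = 0.046 + 0.145 = 0.191.
P(Effect=none | Dose ∈ {0mg, 10mg}) = 0.191/0.606 = 0.3152.

0.3152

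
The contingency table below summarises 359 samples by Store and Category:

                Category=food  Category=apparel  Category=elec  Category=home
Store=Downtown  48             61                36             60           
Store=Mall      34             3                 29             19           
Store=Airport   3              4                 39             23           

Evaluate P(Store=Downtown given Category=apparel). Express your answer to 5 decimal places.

Total with Category=apparel: 61 + 3 + 4 = 68.
P(Store=Downtown | Category=apparel) = 61/68 = 0.89706.

0.89706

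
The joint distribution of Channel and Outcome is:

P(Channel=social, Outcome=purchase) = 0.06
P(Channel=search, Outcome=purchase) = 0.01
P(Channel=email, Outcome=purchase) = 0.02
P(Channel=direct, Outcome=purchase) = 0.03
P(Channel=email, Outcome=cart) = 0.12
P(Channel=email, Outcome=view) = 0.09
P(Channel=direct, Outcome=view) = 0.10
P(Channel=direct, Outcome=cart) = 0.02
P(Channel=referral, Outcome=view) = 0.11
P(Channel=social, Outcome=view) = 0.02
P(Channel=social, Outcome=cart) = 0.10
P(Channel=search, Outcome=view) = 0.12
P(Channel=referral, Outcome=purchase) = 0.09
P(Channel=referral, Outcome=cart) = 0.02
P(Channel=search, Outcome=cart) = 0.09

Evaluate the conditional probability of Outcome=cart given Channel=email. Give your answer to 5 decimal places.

P(Channel=email) = 0.09 + 0.12 + 0.02 = 0.23.
P(Outcome=cart | Channel=email) = 0.12/0.23 = 0.52174.

0.52174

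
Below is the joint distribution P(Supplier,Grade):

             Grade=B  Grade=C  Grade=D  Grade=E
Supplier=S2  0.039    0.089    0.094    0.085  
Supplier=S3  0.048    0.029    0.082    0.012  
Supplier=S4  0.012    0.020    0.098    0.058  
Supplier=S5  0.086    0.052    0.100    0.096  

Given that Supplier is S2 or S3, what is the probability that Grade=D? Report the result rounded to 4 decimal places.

P(Supplier=S2) = 0.039 + 0.089 + 0.094 + 0.085 = 0.307.
P(Supplier=S3) = 0.048 + 0.029 + 0.082 + 0.012 = 0.171.
P(Supplier ∈ {S2, S3}) = 0.307 + 0.171 = 0.478; P(Grade=D, Supplier ∈ {S2, S3}) = 0.094 + 0.082 = 0.176.
P(Grade=D | Supplier ∈ {S2, S3}) = 0.176/0.478 = 0.3682.

0.3682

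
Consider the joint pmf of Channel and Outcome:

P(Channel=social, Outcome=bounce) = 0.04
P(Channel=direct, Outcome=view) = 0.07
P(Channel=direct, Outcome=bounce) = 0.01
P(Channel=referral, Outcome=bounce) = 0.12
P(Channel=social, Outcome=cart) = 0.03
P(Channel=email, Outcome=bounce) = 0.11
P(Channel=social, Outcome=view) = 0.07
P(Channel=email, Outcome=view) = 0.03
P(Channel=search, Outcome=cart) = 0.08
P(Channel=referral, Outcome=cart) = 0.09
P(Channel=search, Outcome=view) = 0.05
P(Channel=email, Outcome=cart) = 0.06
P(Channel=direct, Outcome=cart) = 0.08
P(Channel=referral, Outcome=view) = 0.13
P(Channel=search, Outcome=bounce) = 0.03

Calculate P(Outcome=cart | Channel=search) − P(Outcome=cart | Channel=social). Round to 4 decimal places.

0.2857

P(Channel=search) = 0.03 + 0.05 + 0.08 = 0.16; P(Outcome=cart | Channel=search) = 0.08/0.16 = 0.50000.
P(Channel=social) = 0.04 + 0.07 + 0.03 = 0.14; P(Outcome=cart | Channel=social) = 0.03/0.14 = 0.21429.
Difference = 0.2857.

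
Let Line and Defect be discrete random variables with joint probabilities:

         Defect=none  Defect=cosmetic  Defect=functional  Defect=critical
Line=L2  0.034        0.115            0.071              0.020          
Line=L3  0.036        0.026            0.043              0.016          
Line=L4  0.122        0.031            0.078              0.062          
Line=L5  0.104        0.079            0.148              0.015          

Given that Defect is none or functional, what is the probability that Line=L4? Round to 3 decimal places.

P(Defect=none) = 0.034 + 0.036 + 0.122 + 0.104 = 0.296.
P(Defect=functional) = 0.071 + 0.043 + 0.078 + 0.148 = 0.340.
P(Defect ∈ {none, functional}) = 0.296 + 0.340 = 0.636; P(Line=L4, Defect ∈ {none, functional}) = 0.122 + 0.078 = 0.200.
P(Line=L4 | Defect ∈ {none, functional}) = 0.200/0.636 = 0.314.

0.314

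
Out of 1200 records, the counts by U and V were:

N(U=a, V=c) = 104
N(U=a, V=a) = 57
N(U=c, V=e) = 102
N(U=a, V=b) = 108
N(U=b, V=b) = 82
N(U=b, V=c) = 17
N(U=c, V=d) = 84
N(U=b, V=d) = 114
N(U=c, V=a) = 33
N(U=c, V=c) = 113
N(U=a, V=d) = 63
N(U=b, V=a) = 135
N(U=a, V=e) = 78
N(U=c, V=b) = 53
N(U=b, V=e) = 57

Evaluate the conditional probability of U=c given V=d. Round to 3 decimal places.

0.322

Total with V=d: 63 + 114 + 84 = 261.
P(U=c | V=d) = 84/261 = 0.322.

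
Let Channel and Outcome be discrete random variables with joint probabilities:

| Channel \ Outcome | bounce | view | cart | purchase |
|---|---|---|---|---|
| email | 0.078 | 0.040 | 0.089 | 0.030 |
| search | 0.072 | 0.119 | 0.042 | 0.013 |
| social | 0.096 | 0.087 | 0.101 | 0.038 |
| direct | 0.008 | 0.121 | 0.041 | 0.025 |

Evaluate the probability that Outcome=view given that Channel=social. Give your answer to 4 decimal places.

P(Channel=social) = 0.096 + 0.087 + 0.101 + 0.038 = 0.322.
P(Outcome=view | Channel=social) = 0.087/0.322 = 0.2702.

0.2702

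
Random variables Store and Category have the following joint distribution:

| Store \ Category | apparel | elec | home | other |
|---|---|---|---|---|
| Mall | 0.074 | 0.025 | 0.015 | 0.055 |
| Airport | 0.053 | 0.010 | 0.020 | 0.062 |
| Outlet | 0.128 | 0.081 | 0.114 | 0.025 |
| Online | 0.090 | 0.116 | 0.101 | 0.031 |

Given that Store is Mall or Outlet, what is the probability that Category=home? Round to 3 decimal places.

P(Store=Mall) = 0.074 + 0.025 + 0.015 + 0.055 = 0.169.
P(Store=Outlet) = 0.128 + 0.081 + 0.114 + 0.025 = 0.348.
P(Store ∈ {Mall, Outlet}) = 0.169 + 0.348 = 0.517; P(Category=home, Store ∈ {Mall, Outlet}) = 0.015 + 0.114 = 0.129.
P(Category=home | Store ∈ {Mall, Outlet}) = 0.129/0.517 = 0.250.

0.250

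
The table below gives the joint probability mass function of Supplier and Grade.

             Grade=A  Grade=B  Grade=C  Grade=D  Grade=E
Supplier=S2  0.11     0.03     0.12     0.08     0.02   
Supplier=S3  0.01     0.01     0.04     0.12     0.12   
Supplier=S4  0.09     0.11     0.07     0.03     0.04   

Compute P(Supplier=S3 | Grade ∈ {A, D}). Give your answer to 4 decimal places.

P(Grade=A) = 0.11 + 0.01 + 0.09 = 0.21.
P(Grade=D) = 0.08 + 0.12 + 0.03 = 0.23.
P(Grade ∈ {A, D}) = 0.21 + 0.23 = 0.44; P(Supplier=S3, Grade ∈ {A, D}) = 0.01 + 0.12 = 0.13.
P(Supplier=S3 | Grade ∈ {A, D}) = 0.13/0.44 = 0.2955.

0.2955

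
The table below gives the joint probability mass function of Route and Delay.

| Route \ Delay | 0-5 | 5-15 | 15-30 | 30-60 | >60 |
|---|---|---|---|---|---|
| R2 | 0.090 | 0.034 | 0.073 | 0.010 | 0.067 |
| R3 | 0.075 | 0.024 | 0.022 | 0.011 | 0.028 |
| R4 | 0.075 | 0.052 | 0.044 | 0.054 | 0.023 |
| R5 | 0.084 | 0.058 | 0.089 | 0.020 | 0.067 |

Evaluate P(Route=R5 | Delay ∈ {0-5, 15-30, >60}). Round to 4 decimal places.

P(Delay=0-5) = 0.090 + 0.075 + 0.075 + 0.084 = 0.324.
P(Delay=15-30) = 0.073 + 0.022 + 0.044 + 0.089 = 0.228.
P(Delay=>60) = 0.067 + 0.028 + 0.023 + 0.067 = 0.185.
P(Delay ∈ {0-5, 15-30, >60}) = 0.324 + 0.228 + 0.185 = 0.737; P(Route=R5, Delay ∈ {0-5, 15-30, >60}) = 0.084 + 0.089 + 0.067 = 0.240.
P(Route=R5 | Delay ∈ {0-5, 15-30, >60}) = 0.240/0.737 = 0.3256.

0.3256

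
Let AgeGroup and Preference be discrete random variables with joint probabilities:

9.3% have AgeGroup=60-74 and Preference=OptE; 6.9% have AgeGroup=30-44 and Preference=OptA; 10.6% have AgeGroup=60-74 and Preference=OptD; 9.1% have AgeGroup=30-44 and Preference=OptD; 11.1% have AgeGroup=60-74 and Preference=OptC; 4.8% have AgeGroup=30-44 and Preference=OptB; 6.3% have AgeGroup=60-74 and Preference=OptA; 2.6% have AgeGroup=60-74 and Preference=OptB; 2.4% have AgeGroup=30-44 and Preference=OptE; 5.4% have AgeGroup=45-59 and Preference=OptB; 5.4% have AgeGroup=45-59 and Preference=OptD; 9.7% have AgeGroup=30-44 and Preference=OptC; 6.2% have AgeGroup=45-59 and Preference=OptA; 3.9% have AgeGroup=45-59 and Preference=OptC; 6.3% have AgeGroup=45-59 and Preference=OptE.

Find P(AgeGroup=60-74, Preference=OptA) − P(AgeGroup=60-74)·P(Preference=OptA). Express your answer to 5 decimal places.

P(AgeGroup=60-74) = 0.063 + 0.026 + 0.111 + 0.106 + 0.093 = 0.399.
P(Preference=OptA) = 0.069 + 0.062 + 0.063 = 0.194.
P(AgeGroup=60-74, Preference=OptA) − P(AgeGroup=60-74)P(Preference=OptA) = 0.063 − 0.399×0.194 = -0.01441.

-0.01441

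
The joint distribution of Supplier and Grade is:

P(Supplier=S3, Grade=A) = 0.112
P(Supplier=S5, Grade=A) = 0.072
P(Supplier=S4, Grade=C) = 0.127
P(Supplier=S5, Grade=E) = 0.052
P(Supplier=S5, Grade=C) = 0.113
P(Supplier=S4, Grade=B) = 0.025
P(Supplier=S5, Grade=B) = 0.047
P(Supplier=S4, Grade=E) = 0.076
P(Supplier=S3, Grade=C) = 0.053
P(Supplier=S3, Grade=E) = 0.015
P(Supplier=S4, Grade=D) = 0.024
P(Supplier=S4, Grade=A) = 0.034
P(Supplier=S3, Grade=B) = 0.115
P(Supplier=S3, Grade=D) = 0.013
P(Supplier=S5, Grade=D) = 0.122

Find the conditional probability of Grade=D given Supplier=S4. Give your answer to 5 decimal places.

0.08392

P(Supplier=S4) = 0.034 + 0.025 + 0.127 + 0.024 + 0.076 = 0.286.
P(Grade=D | Supplier=S4) = 0.024/0.286 = 0.08392.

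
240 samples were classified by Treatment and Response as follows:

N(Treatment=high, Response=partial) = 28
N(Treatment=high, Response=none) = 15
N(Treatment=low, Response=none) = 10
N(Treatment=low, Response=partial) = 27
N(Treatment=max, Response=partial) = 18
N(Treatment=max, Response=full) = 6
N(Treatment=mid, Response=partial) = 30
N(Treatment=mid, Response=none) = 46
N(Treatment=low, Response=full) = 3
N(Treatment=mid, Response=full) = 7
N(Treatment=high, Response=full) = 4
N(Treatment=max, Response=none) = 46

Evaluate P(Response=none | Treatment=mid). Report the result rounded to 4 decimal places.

Total with Treatment=mid: 46 + 30 + 7 = 83.
P(Response=none | Treatment=mid) = 46/83 = 0.5542.

0.5542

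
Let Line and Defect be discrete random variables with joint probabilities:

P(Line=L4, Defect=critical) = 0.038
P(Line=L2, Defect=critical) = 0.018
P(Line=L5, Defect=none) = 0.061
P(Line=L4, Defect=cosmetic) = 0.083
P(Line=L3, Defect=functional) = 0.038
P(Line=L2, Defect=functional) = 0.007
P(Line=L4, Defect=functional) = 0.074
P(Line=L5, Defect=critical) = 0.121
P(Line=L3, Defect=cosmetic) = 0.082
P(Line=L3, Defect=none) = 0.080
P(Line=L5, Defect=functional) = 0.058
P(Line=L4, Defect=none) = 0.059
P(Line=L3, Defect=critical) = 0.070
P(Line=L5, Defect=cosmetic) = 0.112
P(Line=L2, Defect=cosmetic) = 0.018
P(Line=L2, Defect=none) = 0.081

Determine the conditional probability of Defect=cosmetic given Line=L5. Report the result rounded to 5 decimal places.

P(Line=L5) = 0.061 + 0.112 + 0.058 + 0.121 = 0.352.
P(Defect=cosmetic | Line=L5) = 0.112/0.352 = 0.31818.

0.31818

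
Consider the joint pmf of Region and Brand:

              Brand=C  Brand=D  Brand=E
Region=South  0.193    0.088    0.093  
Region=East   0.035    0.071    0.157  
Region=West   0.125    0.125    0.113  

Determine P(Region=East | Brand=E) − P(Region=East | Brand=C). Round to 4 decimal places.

0.3334

P(Brand=E) = 0.093 + 0.157 + 0.113 = 0.363; P(Region=East | Brand=E) = 0.157/0.363 = 0.43251.
P(Brand=C) = 0.193 + 0.035 + 0.125 = 0.353; P(Region=East | Brand=C) = 0.035/0.353 = 0.09915.
Difference = 0.3334.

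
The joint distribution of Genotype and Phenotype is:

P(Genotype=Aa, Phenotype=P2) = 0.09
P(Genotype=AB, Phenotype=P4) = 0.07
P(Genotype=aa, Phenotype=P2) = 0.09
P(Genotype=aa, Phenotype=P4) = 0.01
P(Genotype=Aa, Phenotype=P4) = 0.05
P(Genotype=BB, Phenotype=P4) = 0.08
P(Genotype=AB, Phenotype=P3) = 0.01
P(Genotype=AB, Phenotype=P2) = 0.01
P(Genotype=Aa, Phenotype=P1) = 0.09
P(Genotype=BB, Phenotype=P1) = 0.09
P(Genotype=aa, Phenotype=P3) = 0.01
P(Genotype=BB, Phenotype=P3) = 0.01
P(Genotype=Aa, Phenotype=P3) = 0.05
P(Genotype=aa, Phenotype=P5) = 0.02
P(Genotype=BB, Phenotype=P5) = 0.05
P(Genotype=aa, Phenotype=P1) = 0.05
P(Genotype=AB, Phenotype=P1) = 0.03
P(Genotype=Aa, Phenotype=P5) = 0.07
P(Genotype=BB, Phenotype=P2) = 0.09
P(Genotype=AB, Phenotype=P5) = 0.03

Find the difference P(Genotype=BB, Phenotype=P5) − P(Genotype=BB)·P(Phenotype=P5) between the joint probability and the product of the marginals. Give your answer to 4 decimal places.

P(Genotype=BB) = 0.09 + 0.09 + 0.01 + 0.08 + 0.05 = 0.32.
P(Phenotype=P5) = 0.07 + 0.02 + 0.03 + 0.05 = 0.17.
P(Genotype=BB, Phenotype=P5) − P(Genotype=BB)P(Phenotype=P5) = 0.05 − 0.32×0.17 = -0.0044.

-0.0044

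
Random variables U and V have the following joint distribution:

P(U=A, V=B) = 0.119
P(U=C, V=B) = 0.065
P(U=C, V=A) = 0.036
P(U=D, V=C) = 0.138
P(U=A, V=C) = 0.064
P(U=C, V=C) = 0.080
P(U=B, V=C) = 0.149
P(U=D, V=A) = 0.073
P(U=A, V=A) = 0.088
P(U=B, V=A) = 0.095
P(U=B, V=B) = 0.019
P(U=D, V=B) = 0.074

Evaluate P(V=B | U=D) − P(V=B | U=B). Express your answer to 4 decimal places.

P(U=D) = 0.073 + 0.074 + 0.138 = 0.285; P(V=B | U=D) = 0.074/0.285 = 0.25965.
P(U=B) = 0.095 + 0.019 + 0.149 = 0.263; P(V=B | U=B) = 0.019/0.263 = 0.07224.
Difference = 0.1874.

0.1874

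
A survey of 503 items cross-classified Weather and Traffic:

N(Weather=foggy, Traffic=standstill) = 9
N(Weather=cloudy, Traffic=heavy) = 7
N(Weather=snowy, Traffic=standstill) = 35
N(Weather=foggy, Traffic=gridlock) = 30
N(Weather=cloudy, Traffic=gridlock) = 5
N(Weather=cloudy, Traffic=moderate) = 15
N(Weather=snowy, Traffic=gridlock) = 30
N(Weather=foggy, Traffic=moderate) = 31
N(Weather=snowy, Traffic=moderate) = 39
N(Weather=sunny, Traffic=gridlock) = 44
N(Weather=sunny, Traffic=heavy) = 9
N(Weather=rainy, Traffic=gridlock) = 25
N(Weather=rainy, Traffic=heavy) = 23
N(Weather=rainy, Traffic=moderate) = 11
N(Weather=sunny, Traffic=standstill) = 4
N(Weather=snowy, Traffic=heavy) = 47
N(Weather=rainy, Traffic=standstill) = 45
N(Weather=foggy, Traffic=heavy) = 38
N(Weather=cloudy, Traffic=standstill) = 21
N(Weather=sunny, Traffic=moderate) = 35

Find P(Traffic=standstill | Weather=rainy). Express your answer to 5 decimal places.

Total with Weather=rainy: 11 + 23 + 25 + 45 = 104.
P(Traffic=standstill | Weather=rainy) = 45/104 = 0.43269.

0.43269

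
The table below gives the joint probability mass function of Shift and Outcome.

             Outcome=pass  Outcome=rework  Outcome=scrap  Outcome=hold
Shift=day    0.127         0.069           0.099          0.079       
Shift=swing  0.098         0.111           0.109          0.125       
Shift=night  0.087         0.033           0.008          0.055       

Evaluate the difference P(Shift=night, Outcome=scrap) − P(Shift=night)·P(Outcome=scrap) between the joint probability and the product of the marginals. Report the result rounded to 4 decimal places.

-0.0315

P(Shift=night) = 0.087 + 0.033 + 0.008 + 0.055 = 0.183.
P(Outcome=scrap) = 0.099 + 0.109 + 0.008 = 0.216.
P(Shift=night, Outcome=scrap) − P(Shift=night)P(Outcome=scrap) = 0.008 − 0.183×0.216 = -0.0315.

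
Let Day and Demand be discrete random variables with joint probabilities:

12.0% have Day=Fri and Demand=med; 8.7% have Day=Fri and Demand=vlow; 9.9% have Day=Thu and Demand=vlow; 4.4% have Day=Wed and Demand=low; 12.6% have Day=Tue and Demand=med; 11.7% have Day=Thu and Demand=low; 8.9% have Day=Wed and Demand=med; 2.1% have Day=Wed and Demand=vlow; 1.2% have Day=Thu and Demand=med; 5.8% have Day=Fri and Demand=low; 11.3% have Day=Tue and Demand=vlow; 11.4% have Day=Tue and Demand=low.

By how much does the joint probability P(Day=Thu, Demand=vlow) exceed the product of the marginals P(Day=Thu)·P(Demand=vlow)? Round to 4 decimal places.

P(Day=Thu) = 0.099 + 0.117 + 0.012 = 0.228.
P(Demand=vlow) = 0.113 + 0.021 + 0.099 + 0.087 = 0.320.
P(Day=Thu, Demand=vlow) − P(Day=Thu)P(Demand=vlow) = 0.099 − 0.228×0.320 = 0.0260.

0.0260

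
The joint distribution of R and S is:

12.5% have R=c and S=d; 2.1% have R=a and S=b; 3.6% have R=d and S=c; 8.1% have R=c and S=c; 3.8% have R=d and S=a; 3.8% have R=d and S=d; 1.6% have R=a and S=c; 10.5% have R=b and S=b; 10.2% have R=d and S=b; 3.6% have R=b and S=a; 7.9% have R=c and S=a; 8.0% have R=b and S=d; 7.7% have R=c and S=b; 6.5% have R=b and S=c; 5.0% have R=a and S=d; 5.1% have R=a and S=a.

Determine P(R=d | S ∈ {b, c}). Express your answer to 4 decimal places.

0.2744

P(S=b) = 0.021 + 0.105 + 0.077 + 0.102 = 0.305.
P(S=c) = 0.016 + 0.065 + 0.081 + 0.036 = 0.198.
P(S ∈ {b, c}) = 0.305 + 0.198 = 0.503; P(R=d, S ∈ {b, c}) = 0.102 + 0.036 = 0.138.
P(R=d | S ∈ {b, c}) = 0.138/0.503 = 0.2744.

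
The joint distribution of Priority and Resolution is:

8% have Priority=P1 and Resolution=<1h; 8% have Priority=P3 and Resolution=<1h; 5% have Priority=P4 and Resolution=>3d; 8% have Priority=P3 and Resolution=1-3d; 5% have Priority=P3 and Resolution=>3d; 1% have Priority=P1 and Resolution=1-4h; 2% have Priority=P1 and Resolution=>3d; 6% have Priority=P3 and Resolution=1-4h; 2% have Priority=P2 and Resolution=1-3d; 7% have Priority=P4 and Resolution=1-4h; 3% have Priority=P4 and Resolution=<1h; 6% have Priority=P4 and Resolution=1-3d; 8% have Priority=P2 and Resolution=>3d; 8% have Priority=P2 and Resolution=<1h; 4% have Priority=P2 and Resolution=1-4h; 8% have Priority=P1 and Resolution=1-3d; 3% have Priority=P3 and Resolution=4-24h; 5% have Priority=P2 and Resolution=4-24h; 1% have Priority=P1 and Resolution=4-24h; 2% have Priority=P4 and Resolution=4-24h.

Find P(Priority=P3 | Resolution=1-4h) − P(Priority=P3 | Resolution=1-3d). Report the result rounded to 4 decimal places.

P(Resolution=1-4h) = 0.01 + 0.04 + 0.06 + 0.07 = 0.18; P(Priority=P3 | Resolution=1-4h) = 0.06/0.18 = 0.33333.
P(Resolution=1-3d) = 0.08 + 0.02 + 0.08 + 0.06 = 0.24; P(Priority=P3 | Resolution=1-3d) = 0.08/0.24 = 0.33333.
Difference = 0.0000.

0.0000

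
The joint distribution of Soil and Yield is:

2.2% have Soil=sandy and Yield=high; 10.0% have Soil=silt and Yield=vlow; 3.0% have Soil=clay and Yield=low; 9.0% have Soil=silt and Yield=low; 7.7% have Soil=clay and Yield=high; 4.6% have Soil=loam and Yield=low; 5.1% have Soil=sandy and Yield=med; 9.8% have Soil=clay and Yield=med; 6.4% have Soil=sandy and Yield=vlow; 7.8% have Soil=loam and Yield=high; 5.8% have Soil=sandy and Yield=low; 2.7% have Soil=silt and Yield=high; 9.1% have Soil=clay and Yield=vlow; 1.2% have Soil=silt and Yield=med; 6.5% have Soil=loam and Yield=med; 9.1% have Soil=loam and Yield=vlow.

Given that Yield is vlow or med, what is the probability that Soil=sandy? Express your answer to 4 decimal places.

0.2010

P(Yield=vlow) = 0.064 + 0.091 + 0.091 + 0.100 = 0.346.
P(Yield=med) = 0.051 + 0.065 + 0.098 + 0.012 = 0.226.
P(Yield ∈ {vlow, med}) = 0.346 + 0.226 = 0.572; P(Soil=sandy, Yield ∈ {vlow, med}) = 0.064 + 0.051 = 0.115.
P(Soil=sandy | Yield ∈ {vlow, med}) = 0.115/0.572 = 0.2010.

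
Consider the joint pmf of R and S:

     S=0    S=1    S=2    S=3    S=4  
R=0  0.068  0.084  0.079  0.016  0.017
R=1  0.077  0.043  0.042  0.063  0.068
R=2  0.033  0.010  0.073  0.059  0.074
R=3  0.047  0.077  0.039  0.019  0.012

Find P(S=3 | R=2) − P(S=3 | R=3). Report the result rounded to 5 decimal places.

0.13901

P(R=2) = 0.033 + 0.010 + 0.073 + 0.059 + 0.074 = 0.249; P(S=3 | R=2) = 0.059/0.249 = 0.236948.
P(R=3) = 0.047 + 0.077 + 0.039 + 0.019 + 0.012 = 0.194; P(S=3 | R=3) = 0.019/0.194 = 0.097938.
Difference = 0.13901.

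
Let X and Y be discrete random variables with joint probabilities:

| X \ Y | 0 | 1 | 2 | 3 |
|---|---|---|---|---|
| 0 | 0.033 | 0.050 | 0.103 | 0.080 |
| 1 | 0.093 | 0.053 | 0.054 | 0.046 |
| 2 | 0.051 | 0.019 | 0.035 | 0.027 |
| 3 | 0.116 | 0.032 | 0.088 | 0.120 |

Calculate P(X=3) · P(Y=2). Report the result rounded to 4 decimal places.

0.0997

P(X=3) = 0.116 + 0.032 + 0.088 + 0.120 = 0.356.
P(Y=2) = 0.103 + 0.054 + 0.035 + 0.088 = 0.280.
Product: 0.356 × 0.280 = 0.0997.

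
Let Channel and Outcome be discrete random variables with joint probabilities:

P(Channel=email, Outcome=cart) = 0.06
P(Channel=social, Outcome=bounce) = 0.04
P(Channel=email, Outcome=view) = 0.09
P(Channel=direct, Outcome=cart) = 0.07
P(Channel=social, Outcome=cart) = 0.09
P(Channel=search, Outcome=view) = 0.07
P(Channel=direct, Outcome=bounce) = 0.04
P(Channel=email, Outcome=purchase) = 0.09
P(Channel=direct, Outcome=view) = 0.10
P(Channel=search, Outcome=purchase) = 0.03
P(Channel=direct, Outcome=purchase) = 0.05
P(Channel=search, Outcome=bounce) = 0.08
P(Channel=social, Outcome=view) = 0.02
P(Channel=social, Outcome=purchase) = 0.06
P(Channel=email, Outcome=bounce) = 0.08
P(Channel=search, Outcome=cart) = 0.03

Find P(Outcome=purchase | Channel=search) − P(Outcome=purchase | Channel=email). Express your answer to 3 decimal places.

P(Channel=search) = 0.08 + 0.07 + 0.03 + 0.03 = 0.21; P(Outcome=purchase | Channel=search) = 0.03/0.21 = 0.1429.
P(Channel=email) = 0.08 + 0.09 + 0.06 + 0.09 = 0.32; P(Outcome=purchase | Channel=email) = 0.09/0.32 = 0.2813.
Difference = -0.138.

-0.138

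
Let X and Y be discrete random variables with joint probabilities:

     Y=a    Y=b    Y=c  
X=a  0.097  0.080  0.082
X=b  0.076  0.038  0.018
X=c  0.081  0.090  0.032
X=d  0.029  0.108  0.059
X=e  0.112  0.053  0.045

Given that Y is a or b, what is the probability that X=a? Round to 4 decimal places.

P(Y=a) = 0.097 + 0.076 + 0.081 + 0.029 + 0.112 = 0.395.
P(Y=b) = 0.080 + 0.038 + 0.090 + 0.108 + 0.053 = 0.369.
P(Y ∈ {a, b}) = 0.395 + 0.369 = 0.764; P(X=a, Y ∈ {a, b}) = 0.097 + 0.080 = 0.177.
P(X=a | Y ∈ {a, b}) = 0.177/0.764 = 0.2317.

0.2317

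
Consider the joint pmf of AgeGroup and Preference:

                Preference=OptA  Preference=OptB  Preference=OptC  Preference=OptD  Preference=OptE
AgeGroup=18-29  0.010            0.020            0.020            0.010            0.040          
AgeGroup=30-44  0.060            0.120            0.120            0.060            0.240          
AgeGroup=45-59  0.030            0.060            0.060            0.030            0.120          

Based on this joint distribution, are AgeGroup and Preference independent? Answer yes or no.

yes

Every cell satisfies P(AgeGroup,Preference) = P(AgeGroup)·P(Preference). For instance P(AgeGroup=18-29) = 0.100, P(Preference=OptB) = 0.200, and 0.100×0.200 = 0.020 matches the joint entry. So AgeGroup and Preference are independent.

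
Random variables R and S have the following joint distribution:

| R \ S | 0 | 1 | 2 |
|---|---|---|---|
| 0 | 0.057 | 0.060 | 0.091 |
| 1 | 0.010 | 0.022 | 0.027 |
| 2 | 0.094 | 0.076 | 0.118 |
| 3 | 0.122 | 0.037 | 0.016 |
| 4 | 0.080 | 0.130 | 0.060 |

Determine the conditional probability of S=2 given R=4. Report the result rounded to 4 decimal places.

P(R=4) = 0.080 + 0.130 + 0.060 = 0.270.
P(S=2 | R=4) = 0.060/0.270 = 0.2222.

0.2222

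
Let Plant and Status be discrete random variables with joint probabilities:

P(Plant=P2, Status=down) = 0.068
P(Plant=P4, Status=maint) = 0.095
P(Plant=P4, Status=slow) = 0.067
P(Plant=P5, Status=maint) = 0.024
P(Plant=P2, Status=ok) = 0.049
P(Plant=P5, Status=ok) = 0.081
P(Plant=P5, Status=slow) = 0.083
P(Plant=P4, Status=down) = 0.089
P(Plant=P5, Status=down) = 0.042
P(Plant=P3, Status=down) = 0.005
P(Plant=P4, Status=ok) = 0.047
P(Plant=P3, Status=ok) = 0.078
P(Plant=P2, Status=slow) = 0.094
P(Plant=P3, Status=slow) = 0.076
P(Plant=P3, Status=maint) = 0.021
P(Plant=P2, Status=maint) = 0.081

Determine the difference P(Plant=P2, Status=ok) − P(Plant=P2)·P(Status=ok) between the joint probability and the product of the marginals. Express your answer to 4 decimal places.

P(Plant=P2) = 0.049 + 0.094 + 0.068 + 0.081 = 0.292.
P(Status=ok) = 0.049 + 0.078 + 0.047 + 0.081 = 0.255.
P(Plant=P2, Status=ok) − P(Plant=P2)P(Status=ok) = 0.049 − 0.292×0.255 = -0.0255.

-0.0255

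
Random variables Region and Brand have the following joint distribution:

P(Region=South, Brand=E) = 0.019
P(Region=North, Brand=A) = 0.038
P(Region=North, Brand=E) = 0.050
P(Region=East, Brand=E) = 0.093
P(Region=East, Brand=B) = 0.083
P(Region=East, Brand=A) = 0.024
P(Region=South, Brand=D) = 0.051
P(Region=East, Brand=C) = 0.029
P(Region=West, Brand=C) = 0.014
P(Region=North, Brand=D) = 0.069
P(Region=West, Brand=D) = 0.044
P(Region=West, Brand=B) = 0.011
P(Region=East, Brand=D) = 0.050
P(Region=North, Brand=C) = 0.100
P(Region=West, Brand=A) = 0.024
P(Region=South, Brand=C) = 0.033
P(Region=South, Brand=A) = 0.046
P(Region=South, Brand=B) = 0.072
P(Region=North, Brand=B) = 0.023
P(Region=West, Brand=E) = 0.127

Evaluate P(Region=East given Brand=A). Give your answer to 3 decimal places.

P(Brand=A) = 0.038 + 0.046 + 0.024 + 0.024 = 0.132.
P(Region=East | Brand=A) = 0.024/0.132 = 0.182.

0.182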